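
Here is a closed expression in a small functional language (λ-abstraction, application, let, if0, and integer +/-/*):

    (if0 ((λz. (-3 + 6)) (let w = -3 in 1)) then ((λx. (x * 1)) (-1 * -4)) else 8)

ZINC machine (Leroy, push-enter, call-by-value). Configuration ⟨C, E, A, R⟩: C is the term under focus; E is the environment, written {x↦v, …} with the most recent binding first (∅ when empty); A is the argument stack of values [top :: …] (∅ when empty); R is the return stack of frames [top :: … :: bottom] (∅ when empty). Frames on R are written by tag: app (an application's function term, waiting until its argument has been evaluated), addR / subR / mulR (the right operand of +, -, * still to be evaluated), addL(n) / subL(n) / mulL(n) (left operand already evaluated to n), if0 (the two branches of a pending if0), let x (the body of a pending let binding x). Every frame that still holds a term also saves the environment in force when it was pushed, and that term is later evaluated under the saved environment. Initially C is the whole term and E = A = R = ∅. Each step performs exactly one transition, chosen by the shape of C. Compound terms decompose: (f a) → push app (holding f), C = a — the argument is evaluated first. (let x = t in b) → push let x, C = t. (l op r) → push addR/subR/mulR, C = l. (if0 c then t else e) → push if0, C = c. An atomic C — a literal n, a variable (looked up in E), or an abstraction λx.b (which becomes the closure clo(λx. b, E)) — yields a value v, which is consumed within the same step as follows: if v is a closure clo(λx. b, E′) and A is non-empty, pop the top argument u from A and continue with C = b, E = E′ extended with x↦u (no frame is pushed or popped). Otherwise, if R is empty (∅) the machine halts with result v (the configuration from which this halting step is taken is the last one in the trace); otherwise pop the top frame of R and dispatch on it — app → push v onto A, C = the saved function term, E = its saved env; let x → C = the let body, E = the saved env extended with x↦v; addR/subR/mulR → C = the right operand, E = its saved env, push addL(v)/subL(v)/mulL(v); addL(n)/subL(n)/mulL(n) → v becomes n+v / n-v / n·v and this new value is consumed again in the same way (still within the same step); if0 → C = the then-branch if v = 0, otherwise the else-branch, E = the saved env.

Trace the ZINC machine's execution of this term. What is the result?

Answer: 8

Execution trace:
[0] [C=(if0 ((λz. (-3 + 6)) (let w = -3 in 1)) then ((λx. (x * 1)) (-1 * -4)) else 8) | E=∅ | A=∅ | R=∅]
[1] [C=((λz. (-3 + 6)) (let w = -3 in 1)) | E=∅ | A=∅ | R=[if0]]
[2] [C=(let w = -3 in 1) | E=∅ | A=∅ | R=[app :: if0]]
[3] [C=-3 | E=∅ | A=∅ | R=[let w :: app :: if0]]
[4] [C=1 | E={w↦-3} | A=∅ | R=[app :: if0]]
[5] [C=(λz. (-3 + 6)) | E=∅ | A=[1] | R=[if0]]
[6] [C=(-3 + 6) | E={z↦1} | A=∅ | R=[if0]]
[7] [C=-3 | E={z↦1} | A=∅ | R=[addR :: if0]]
[8] [C=6 | E={z↦1} | A=∅ | R=[addL(-3) :: if0]]
[9] [C=8 | E=∅ | A=∅ | R=∅]
→ final value 8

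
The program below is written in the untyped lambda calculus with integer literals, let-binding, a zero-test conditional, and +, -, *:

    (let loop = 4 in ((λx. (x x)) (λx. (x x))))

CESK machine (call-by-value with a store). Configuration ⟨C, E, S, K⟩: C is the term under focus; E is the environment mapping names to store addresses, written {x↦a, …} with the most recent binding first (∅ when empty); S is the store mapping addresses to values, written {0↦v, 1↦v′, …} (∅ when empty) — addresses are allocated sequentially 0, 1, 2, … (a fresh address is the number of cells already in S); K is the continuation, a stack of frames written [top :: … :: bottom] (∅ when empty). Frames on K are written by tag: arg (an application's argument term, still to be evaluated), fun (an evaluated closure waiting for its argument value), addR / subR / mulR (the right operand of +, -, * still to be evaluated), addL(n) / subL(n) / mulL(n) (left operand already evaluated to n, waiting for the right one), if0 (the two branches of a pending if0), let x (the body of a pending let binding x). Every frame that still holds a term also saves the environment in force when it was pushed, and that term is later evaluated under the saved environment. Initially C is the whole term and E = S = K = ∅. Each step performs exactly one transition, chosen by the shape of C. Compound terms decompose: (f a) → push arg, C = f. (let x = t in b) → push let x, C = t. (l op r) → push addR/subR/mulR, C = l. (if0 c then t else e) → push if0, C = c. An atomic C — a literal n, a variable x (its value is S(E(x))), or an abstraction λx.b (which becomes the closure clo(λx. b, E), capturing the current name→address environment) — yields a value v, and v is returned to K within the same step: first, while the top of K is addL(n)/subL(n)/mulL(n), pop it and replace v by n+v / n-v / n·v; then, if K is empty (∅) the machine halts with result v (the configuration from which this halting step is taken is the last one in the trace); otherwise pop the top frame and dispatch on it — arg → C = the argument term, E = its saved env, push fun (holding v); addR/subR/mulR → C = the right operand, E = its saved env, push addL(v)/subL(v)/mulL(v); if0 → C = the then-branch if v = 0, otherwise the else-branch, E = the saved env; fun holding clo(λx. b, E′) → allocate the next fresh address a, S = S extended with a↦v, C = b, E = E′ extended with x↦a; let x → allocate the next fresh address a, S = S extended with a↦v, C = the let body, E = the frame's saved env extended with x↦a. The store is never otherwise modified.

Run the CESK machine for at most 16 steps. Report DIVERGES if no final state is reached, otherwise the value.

[0] <C=(let loop = 4 in ((λx. (x x)) (λx. (x x)))), E=∅, S=∅, K=∅>
[1] <C=4, E=∅, S=∅, K=[let loop]>
[2] <C=((λx. (x x)) (λx. (x x))), E={loop↦0}, S={0↦4}, K=∅>
[3] <C=(λx. (x x)), E={loop↦0}, S={0↦4}, K=[arg]>
[4] <C=(λx. (x x)), E={loop↦0}, S={0↦4}, K=[fun]>
[5] <C=(x x), E={x↦1, loop↦0}, S={0↦4, 1↦clo(λx. (x x), {loop↦0})}, K=∅>
[6] <C=x, E={x↦1, loop↦0}, S={0↦4, 1↦clo(λx. (x x), {loop↦0})}, K=[arg]>
[7] <C=x, E={x↦1, loop↦0}, S={0↦4, 1↦clo(λx. (x x), {loop↦0})}, K=[fun]>
[8] <C=(x x), E={x↦2, loop↦0}, S={0↦4, 1↦clo(λx. (x x), {loop↦0}), 2↦clo(λx. (x x), {loop↦0})}, K=∅>
[9] <C=x, E={x↦2, loop↦0}, S={0↦4, 1↦clo(λx. (x x), {loop↦0}), 2↦clo(λx. (x x), {loop↦0})}, K=[arg]>
[10] <C=x, E={x↦2, loop↦0}, S={0↦4, 1↦clo(λx. (x x), {loop↦0}), 2↦clo(λx. (x x), {loop↦0})}, K=[fun]>
[11] <C=(x x), E={x↦3, loop↦0}, S={0↦4, 1↦clo(λx. (x x), {loop↦0}), 2↦clo(λx. (x x), {loop↦0}), 3↦clo(λx. (x x), {loop↦0})}, K=∅>
[12] <C=x, E={x↦3, loop↦0}, S={0↦4, 1↦clo(λx. (x x), {loop↦0}), 2↦clo(λx. (x x), {loop↦0}), 3↦clo(λx. (x x), {loop↦0})}, K=[arg]>
[13] <C=x, E={x↦3, loop↦0}, S={0↦4, 1↦clo(λx. (x x), {loop↦0}), 2↦clo(λx. (x x), {loop↦0}), 3↦clo(λx. (x x), {loop↦0})}, K=[fun]>
[14] <C=(x x), E={x↦4, loop↦0}, S={0↦4, 1↦clo(λx. (x x), {loop↦0}), 2↦clo(λx. (x x), {loop↦0}), 3↦clo(λx. (x x), {loop↦0}), 4↦clo(λx. (x x), {loop↦0})}, K=∅>
[15] <C=x, E={x↦4, loop↦0}, S={0↦4, 1↦clo(λx. (x x), {loop↦0}), 2↦clo(λx. (x x), {loop↦0}), 3↦clo(λx. (x x), {loop↦0}), 4↦clo(λx. (x x), {loop↦0})}, K=[arg]>
[16] <C=x, E={x↦4, loop↦0}, S={0↦4, 1↦clo(λx. (x x), {loop↦0}), 2↦clo(λx. (x x), {loop↦0}), 3↦clo(λx. (x x), {loop↦0}), 4↦clo(λx. (x x), {loop↦0})}, K=[fun]>
→ 16 transitions taken and the configuration is still not final: no result within 16 steps

Answer: DIVERGES (no final state within 16 steps)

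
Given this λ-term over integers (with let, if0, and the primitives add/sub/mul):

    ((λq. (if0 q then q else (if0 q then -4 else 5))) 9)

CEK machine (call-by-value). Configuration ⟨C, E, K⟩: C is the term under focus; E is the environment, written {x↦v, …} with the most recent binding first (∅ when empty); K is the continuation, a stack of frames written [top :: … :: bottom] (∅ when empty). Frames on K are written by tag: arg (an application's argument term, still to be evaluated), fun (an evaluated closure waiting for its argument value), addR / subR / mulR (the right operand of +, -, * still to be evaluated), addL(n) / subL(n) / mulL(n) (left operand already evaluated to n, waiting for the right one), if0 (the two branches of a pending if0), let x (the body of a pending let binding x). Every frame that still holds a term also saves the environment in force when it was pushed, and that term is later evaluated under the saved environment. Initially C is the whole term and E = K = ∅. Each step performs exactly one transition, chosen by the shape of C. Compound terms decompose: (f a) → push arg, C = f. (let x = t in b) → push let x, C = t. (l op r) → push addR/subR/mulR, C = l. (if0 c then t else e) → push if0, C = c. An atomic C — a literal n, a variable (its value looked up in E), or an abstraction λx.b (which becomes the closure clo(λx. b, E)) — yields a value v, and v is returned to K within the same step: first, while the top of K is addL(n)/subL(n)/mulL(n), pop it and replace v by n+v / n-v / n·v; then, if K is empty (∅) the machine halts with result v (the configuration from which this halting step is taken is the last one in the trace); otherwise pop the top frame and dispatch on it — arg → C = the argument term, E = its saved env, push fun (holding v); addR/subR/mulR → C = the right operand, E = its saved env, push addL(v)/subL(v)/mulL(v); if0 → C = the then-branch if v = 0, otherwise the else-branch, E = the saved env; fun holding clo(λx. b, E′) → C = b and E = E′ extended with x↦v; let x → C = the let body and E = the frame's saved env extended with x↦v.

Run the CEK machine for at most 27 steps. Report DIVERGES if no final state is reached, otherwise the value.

Answer: 5

Machine steps:
0. [C=((λq. (if0 q then q else (if0 q then -4 else 5))) 9) | E=∅ | K=∅]
1. [C=(λq. (if0 q then q else (if0 q then -4 else 5))) | E=∅ | K=[arg]]
2. [C=9 | E=∅ | K=[fun]]
3. [C=(if0 q then q else (if0 q then -4 else 5)) | E={q↦9} | K=∅]
4. [C=q | E={q↦9} | K=[if0]]
5. [C=(if0 q then -4 else 5) | E={q↦9} | K=∅]
6. [C=q | E={q↦9} | K=[if0]]
7. [C=5 | E={q↦9} | K=∅]
→ final value 5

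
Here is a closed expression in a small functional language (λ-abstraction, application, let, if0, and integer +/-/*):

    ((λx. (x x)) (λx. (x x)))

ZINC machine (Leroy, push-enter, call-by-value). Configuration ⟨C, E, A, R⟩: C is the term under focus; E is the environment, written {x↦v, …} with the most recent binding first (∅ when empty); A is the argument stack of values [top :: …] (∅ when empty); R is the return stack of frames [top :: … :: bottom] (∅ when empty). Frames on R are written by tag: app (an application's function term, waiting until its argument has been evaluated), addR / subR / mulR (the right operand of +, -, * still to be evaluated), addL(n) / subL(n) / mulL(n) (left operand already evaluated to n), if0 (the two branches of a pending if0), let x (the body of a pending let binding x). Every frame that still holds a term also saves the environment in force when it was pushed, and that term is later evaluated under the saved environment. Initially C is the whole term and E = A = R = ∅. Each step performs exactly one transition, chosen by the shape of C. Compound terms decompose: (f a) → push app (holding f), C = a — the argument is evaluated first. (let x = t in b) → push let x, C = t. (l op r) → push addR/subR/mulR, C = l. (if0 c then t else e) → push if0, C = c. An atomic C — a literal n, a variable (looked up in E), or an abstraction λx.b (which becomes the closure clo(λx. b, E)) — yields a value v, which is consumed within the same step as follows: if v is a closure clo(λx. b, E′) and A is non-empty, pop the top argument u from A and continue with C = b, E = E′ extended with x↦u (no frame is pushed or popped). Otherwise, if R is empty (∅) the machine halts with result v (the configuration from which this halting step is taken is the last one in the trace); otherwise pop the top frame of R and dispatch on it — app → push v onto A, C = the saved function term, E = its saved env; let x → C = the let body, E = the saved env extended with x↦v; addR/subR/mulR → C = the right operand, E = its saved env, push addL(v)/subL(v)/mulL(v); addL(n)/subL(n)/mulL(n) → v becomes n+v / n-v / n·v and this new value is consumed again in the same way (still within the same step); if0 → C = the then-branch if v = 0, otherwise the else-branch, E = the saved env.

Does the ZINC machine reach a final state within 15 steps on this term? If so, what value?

t=0: <C=((λx. (x x)) (λx. (x x))), E=∅, A=∅, R=∅>
t=1: <C=(λx. (x x)), E=∅, A=∅, R=[app]>
t=2: <C=(λx. (x x)), E=∅, A=[clo(λx. (x x), ∅)], R=∅>
t=3: <C=(x x), E={x↦clo(λx. (x x), ∅)}, A=∅, R=∅>
t=4: <C=x, E={x↦clo(λx. (x x), ∅)}, A=∅, R=[app]>
t=5: <C=x, E={x↦clo(λx. (x x), ∅)}, A=[clo(λx. (x x), ∅)], R=∅>
… configuration repeats with period 3 (steps 3–5 recur indefinitely) …

Answer: DIVERGES (no final state within 15 steps)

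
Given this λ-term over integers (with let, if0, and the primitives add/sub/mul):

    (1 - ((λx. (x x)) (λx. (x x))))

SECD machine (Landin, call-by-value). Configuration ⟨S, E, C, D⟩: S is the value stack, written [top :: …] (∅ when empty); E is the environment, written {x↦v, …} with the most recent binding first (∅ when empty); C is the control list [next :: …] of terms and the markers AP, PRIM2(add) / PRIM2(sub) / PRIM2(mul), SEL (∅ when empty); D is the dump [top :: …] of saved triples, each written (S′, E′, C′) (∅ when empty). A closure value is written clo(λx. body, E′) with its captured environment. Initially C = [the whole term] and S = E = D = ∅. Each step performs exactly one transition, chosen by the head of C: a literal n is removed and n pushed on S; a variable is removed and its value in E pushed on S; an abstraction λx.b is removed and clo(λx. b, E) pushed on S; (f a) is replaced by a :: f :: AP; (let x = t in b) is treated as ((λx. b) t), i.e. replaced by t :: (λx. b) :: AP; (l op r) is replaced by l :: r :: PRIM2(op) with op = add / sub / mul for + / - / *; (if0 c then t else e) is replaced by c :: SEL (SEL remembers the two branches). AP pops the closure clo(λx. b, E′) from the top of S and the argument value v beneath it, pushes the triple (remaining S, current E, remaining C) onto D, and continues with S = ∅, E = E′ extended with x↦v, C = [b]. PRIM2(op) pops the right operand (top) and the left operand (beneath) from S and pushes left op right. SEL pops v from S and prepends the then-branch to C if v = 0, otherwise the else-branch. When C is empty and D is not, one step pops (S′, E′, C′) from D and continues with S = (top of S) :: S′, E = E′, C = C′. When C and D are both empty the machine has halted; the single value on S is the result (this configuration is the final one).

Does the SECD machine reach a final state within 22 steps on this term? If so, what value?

step 0: ⟨S=∅; E=∅; C=[(1 - ((λx. (x x)) (λx. (x x))))]; D=∅⟩
step 1: ⟨S=∅; E=∅; C=[1 :: ((λx. (x x)) (λx. (x x))) :: PRIM2(sub)]; D=∅⟩
step 2: ⟨S=[1]; E=∅; C=[((λx. (x x)) (λx. (x x))) :: PRIM2(sub)]; D=∅⟩
step 3: ⟨S=[1]; E=∅; C=[(λx. (x x)) :: (λx. (x x)) :: AP :: PRIM2(sub)]; D=∅⟩
step 4: ⟨S=[clo(λx. (x x), ∅) :: 1]; E=∅; C=[(λx. (x x)) :: AP :: PRIM2(sub)]; D=∅⟩
step 5: ⟨S=[clo(λx. (x x), ∅) :: clo(λx. (x x), ∅) :: 1]; E=∅; C=[AP :: PRIM2(sub)]; D=∅⟩
step 6: ⟨S=∅; E={x↦clo(λx. (x x), ∅)}; C=[(x x)]; D=[([1], ∅, [PRIM2(sub)])]⟩
step 7: ⟨S=∅; E={x↦clo(λx. (x x), ∅)}; C=[x :: x :: AP]; D=[([1], ∅, [PRIM2(sub)])]⟩
step 8: ⟨S=[clo(λx. (x x), ∅)]; E={x↦clo(λx. (x x), ∅)}; C=[x :: AP]; D=[([1], ∅, [PRIM2(sub)])]⟩
step 9: ⟨S=[clo(λx. (x x), ∅) :: clo(λx. (x x), ∅)]; E={x↦clo(λx. (x x), ∅)}; C=[AP]; D=[([1], ∅, [PRIM2(sub)])]⟩
step 10: ⟨S=∅; E={x↦clo(λx. (x x), ∅)}; C=[(x x)]; D=[(∅, {x↦clo(λx. (x x), ∅)}, ∅) :: ([1], ∅, [PRIM2(sub)])]⟩
step 11: ⟨S=∅; E={x↦clo(λx. (x x), ∅)}; C=[x :: x :: AP]; D=[(∅, {x↦clo(λx. (x x), ∅)}, ∅) :: ([1], ∅, [PRIM2(sub)])]⟩
step 12: ⟨S=[clo(λx. (x x), ∅)]; E={x↦clo(λx. (x x), ∅)}; C=[x :: AP]; D=[(∅, {x↦clo(λx. (x x), ∅)}, ∅) :: ([1], ∅, [PRIM2(sub)])]⟩
step 13: ⟨S=[clo(λx. (x x), ∅) :: clo(λx. (x x), ∅)]; E={x↦clo(λx. (x x), ∅)}; C=[AP]; D=[(∅, {x↦clo(λx. (x x), ∅)}, ∅) :: ([1], ∅, [PRIM2(sub)])]⟩
step 14: ⟨S=∅; E={x↦clo(λx. (x x), ∅)}; C=[(x x)]; D=[(∅, {x↦clo(λx. (x x), ∅)}, ∅) :: (∅, {x↦clo(λx. (x x), ∅)}, ∅) :: ([1], ∅, [PRIM2(sub)])]⟩
step 15: ⟨S=∅; E={x↦clo(λx. (x x), ∅)}; C=[x :: x :: AP]; D=[(∅, {x↦clo(λx. (x x), ∅)}, ∅) :: (∅, {x↦clo(λx. (x x), ∅)}, ∅) :: ([1], ∅, [PRIM2(sub)])]⟩
step 16: ⟨S=[clo(λx. (x x), ∅)]; E={x↦clo(λx. (x x), ∅)}; C=[x :: AP]; D=[(∅, {x↦clo(λx. (x x), ∅)}, ∅) :: (∅, {x↦clo(λx. (x x), ∅)}, ∅) :: ([1], ∅, [PRIM2(sub)])]⟩
step 17: ⟨S=[clo(λx. (x x), ∅) :: clo(λx. (x x), ∅)]; E={x↦clo(λx. (x x), ∅)}; C=[AP]; D=[(∅, {x↦clo(λx. (x x), ∅)}, ∅) :: (∅, {x↦clo(λx. (x x), ∅)}, ∅) :: ([1], ∅, [PRIM2(sub)])]⟩
step 18: ⟨S=∅; E={x↦clo(λx. (x x), ∅)}; C=[(x x)]; D=[(∅, {x↦clo(λx. (x x), ∅)}, ∅) :: (∅, {x↦clo(λx. (x x), ∅)}, ∅) :: (∅, {x↦clo(λx. (x x), ∅)}, ∅) :: ([1], ∅, [PRIM2(sub)])]⟩
step 19: ⟨S=∅; E={x↦clo(λx. (x x), ∅)}; C=[x :: x :: AP]; D=[(∅, {x↦clo(λx. (x x), ∅)}, ∅) :: (∅, {x↦clo(λx. (x x), ∅)}, ∅) :: (∅, {x↦clo(λx. (x x), ∅)}, ∅) :: ([1], ∅, [PRIM2(sub)])]⟩
step 20: ⟨S=[clo(λx. (x x), ∅)]; E={x↦clo(λx. (x x), ∅)}; C=[x :: AP]; D=[(∅, {x↦clo(λx. (x x), ∅)}, ∅) :: (∅, {x↦clo(λx. (x x), ∅)}, ∅) :: (∅, {x↦clo(λx. (x x), ∅)}, ∅) :: ([1], ∅, [PRIM2(sub)])]⟩
step 21: ⟨S=[clo(λx. (x x), ∅) :: clo(λx. (x x), ∅)]; E={x↦clo(λx. (x x), ∅)}; C=[AP]; D=[(∅, {x↦clo(λx. (x x), ∅)}, ∅) :: (∅, {x↦clo(λx. (x x), ∅)}, ∅) :: (∅, {x↦clo(λx. (x x), ∅)}, ∅) :: ([1], ∅, [PRIM2(sub)])]⟩
step 22: ⟨S=∅; E={x↦clo(λx. (x x), ∅)}; C=[(x x)]; D=[(∅, {x↦clo(λx. (x x), ∅)}, ∅) :: (∅, {x↦clo(λx. (x x), ∅)}, ∅) :: (∅, {x↦clo(λx. (x x), ∅)}, ∅) :: (∅, {x↦clo(λx. (x x), ∅)}, ∅) :: ([1], ∅, [PRIM2(sub)])]⟩
→ 22 transitions taken and the configuration is still not final: no result within 22 steps

Answer: DIVERGES (no final state within 22 steps)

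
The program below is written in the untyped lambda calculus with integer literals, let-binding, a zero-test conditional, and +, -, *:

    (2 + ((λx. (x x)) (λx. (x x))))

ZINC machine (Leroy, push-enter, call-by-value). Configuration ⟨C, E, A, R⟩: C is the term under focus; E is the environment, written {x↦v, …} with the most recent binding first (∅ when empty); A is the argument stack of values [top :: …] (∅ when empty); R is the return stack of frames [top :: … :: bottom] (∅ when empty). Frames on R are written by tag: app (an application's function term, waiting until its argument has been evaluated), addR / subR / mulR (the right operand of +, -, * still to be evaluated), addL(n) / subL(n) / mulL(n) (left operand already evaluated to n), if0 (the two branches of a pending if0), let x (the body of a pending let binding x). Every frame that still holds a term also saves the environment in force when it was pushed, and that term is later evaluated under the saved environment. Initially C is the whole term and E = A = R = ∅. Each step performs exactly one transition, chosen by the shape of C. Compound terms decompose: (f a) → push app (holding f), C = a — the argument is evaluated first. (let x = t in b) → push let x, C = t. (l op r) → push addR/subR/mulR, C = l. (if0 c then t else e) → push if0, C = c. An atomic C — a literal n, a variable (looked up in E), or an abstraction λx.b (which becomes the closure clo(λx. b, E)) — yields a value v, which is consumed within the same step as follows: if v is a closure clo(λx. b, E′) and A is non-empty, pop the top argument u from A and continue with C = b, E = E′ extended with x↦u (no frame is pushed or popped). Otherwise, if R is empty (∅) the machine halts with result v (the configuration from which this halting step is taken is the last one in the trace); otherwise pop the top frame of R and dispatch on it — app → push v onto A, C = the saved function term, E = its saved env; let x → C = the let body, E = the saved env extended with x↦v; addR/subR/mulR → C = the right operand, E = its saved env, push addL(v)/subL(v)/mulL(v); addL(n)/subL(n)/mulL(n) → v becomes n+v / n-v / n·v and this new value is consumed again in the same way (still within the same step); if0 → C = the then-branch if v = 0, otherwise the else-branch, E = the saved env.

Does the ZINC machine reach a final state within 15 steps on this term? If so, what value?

[0] <C=(2 + ((λx. (x x)) (λx. (x x)))), E=∅, A=∅, R=∅>
[1] <C=2, E=∅, A=∅, R=[addR]>
[2] <C=((λx. (x x)) (λx. (x x))), E=∅, A=∅, R=[addL(2)]>
[3] <C=(λx. (x x)), E=∅, A=∅, R=[app :: addL(2)]>
[4] <C=(λx. (x x)), E=∅, A=[clo(λx. (x x), ∅)], R=[addL(2)]>
[5] <C=(x x), E={x↦clo(λx. (x x), ∅)}, A=∅, R=[addL(2)]>
[6] <C=x, E={x↦clo(λx. (x x), ∅)}, A=∅, R=[app :: addL(2)]>
[7] <C=x, E={x↦clo(λx. (x x), ∅)}, A=[clo(λx. (x x), ∅)], R=[addL(2)]>
… configuration repeats with period 3 (steps 5–7 recur indefinitely) …

Answer: DIVERGES (no final state within 15 steps)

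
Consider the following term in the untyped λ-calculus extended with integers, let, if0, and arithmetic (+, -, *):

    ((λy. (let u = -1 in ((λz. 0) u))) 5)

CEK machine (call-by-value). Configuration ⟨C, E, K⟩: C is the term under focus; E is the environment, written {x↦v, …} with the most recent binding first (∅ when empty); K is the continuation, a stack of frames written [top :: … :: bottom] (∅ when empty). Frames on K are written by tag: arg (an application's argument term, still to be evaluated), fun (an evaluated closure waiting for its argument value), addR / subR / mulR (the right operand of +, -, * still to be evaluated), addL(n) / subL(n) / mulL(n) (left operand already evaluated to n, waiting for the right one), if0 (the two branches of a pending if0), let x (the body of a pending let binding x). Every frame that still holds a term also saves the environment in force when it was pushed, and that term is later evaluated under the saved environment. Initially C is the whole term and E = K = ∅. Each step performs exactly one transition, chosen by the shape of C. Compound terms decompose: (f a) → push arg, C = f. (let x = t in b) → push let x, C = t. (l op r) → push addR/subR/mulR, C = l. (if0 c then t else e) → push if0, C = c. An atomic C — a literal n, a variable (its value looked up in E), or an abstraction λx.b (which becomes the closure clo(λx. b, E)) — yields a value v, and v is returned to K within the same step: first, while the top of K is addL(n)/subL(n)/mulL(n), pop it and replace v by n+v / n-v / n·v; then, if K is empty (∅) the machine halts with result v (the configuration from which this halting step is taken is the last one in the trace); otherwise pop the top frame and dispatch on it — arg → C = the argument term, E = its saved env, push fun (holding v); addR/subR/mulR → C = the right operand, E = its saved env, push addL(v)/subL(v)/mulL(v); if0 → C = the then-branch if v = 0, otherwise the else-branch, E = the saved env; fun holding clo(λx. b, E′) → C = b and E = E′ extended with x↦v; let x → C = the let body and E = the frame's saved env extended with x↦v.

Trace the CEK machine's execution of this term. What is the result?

t=0: <C=((λy. (let u = -1 in ((λz. 0) u))) 5), E=∅, K=∅>
t=1: <C=(λy. (let u = -1 in ((λz. 0) u))), E=∅, K=[arg]>
t=2: <C=5, E=∅, K=[fun]>
t=3: <C=(let u = -1 in ((λz. 0) u)), E={y↦5}, K=∅>
t=4: <C=-1, E={y↦5}, K=[let u]>
t=5: <C=((λz. 0) u), E={u↦-1, y↦5}, K=∅>
t=6: <C=(λz. 0), E={u↦-1, y↦5}, K=[arg]>
t=7: <C=u, E={u↦-1, y↦5}, K=[fun]>
t=8: <C=0, E={z↦-1, u↦-1, y↦5}, K=∅>
→ final value 0

Answer: 0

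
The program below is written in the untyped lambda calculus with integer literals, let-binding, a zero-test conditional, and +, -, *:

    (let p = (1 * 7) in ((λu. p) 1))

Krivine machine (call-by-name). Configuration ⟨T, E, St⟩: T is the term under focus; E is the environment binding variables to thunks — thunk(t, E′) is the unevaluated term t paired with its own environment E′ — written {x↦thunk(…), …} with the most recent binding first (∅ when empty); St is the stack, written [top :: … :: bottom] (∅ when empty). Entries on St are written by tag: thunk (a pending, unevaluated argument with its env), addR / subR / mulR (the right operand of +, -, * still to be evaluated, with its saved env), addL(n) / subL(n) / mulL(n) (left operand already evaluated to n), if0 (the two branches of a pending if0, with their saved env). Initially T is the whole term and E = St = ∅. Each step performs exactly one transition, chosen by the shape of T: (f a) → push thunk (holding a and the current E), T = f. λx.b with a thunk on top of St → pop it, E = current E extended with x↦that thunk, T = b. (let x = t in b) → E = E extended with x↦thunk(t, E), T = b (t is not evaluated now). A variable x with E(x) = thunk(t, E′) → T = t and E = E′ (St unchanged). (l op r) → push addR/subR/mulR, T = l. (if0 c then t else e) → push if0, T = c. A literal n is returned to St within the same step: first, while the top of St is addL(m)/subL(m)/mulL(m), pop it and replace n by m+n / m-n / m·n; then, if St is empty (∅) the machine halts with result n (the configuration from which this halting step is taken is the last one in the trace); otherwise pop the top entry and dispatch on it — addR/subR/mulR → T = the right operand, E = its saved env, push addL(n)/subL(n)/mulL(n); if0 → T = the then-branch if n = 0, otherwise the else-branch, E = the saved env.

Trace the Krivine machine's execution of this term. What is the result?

Answer: 7

Machine steps:
0. ⟨T=(let p = (1 * 7) in ((λu. p) 1)); E=∅; St=∅⟩
1. ⟨T=((λu. p) 1); E={p↦thunk((1 * 7), ∅)}; St=∅⟩
2. ⟨T=(λu. p); E={p↦thunk((1 * 7), ∅)}; St=[thunk]⟩
3. ⟨T=p; E={u↦thunk(1, {p↦thunk((1 * 7), ∅)}), p↦thunk((1 * 7), ∅)}; St=∅⟩
4. ⟨T=(1 * 7); E=∅; St=∅⟩
5. ⟨T=1; E=∅; St=[mulR]⟩
6. ⟨T=7; E=∅; St=[mulL(1)]⟩
→ final value 7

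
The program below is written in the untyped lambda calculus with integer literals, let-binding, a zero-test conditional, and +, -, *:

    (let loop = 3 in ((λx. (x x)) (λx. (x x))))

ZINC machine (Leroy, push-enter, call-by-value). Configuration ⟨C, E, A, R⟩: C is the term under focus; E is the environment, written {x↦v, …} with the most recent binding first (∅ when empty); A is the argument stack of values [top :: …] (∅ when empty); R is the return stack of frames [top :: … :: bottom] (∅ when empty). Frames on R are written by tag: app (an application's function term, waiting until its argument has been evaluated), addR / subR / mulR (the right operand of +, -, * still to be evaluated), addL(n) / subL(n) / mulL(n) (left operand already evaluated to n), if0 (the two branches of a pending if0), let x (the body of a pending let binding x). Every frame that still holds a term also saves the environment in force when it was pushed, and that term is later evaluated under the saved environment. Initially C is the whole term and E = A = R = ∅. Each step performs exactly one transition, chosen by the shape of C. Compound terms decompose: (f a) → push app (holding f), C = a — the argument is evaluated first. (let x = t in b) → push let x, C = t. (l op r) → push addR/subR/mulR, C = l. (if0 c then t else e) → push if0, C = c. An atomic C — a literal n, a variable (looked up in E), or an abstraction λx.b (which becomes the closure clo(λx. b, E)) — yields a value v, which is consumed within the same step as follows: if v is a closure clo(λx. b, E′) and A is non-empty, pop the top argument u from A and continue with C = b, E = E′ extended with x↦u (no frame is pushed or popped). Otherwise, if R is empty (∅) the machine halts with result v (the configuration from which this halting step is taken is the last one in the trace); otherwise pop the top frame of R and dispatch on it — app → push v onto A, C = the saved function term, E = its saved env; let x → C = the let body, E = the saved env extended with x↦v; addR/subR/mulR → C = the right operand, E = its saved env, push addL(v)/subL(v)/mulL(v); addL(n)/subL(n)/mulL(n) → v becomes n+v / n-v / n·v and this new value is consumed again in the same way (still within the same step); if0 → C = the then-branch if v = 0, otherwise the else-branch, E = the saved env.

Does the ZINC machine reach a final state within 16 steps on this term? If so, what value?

[0] [C=(let loop = 3 in ((λx. (x x)) (λx. (x x)))) | E=∅ | A=∅ | R=∅]
[1] [C=3 | E=∅ | A=∅ | R=[let loop]]
[2] [C=((λx. (x x)) (λx. (x x))) | E={loop↦3} | A=∅ | R=∅]
[3] [C=(λx. (x x)) | E={loop↦3} | A=∅ | R=[app]]
[4] [C=(λx. (x x)) | E={loop↦3} | A=[clo(λx. (x x), {loop↦3})] | R=∅]
[5] [C=(x x) | E={x↦clo(λx. (x x), {loop↦3}), loop↦3} | A=∅ | R=∅]
[6] [C=x | E={x↦clo(λx. (x x), {loop↦3}), loop↦3} | A=∅ | R=[app]]
[7] [C=x | E={x↦clo(λx. (x x), {loop↦3}), loop↦3} | A=[clo(λx. (x x), {loop↦3})] | R=∅]
… configuration repeats with period 3 (steps 5–7 recur indefinitely) …

Answer: DIVERGES (no final state within 16 steps)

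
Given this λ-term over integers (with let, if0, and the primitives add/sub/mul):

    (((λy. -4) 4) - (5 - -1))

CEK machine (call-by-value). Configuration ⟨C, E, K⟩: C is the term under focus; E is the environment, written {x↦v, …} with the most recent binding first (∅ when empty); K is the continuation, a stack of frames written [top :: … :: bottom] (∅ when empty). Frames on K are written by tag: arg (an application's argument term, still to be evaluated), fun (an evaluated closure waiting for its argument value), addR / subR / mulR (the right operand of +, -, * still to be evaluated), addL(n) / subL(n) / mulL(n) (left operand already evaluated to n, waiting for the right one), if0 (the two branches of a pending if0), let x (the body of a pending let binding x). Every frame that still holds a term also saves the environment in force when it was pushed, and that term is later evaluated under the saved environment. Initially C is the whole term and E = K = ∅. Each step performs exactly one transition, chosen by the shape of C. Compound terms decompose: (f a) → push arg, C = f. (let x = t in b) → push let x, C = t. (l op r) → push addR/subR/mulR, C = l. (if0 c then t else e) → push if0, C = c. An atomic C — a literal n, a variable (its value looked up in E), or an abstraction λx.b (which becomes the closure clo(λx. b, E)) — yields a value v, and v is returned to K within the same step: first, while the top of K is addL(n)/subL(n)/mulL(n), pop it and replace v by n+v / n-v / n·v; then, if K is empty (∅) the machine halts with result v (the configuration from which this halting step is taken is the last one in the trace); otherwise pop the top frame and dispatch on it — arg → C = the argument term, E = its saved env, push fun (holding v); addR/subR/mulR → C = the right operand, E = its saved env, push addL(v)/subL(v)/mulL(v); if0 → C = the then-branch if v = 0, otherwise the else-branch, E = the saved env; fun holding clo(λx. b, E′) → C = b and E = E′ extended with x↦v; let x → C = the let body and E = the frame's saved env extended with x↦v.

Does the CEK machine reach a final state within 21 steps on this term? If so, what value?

0. [C=(((λy. -4) 4) - (5 - -1)) | E=∅ | K=∅]
1. [C=((λy. -4) 4) | E=∅ | K=[subR]]
2. [C=(λy. -4) | E=∅ | K=[arg :: subR]]
3. [C=4 | E=∅ | K=[fun :: subR]]
4. [C=-4 | E={y↦4} | K=[subR]]
5. [C=(5 - -1) | E=∅ | K=[subL(-4)]]
6. [C=5 | E=∅ | K=[subR :: subL(-4)]]
7. [C=-1 | E=∅ | K=[subL(5) :: subL(-4)]]
→ final value -10

Answer: -10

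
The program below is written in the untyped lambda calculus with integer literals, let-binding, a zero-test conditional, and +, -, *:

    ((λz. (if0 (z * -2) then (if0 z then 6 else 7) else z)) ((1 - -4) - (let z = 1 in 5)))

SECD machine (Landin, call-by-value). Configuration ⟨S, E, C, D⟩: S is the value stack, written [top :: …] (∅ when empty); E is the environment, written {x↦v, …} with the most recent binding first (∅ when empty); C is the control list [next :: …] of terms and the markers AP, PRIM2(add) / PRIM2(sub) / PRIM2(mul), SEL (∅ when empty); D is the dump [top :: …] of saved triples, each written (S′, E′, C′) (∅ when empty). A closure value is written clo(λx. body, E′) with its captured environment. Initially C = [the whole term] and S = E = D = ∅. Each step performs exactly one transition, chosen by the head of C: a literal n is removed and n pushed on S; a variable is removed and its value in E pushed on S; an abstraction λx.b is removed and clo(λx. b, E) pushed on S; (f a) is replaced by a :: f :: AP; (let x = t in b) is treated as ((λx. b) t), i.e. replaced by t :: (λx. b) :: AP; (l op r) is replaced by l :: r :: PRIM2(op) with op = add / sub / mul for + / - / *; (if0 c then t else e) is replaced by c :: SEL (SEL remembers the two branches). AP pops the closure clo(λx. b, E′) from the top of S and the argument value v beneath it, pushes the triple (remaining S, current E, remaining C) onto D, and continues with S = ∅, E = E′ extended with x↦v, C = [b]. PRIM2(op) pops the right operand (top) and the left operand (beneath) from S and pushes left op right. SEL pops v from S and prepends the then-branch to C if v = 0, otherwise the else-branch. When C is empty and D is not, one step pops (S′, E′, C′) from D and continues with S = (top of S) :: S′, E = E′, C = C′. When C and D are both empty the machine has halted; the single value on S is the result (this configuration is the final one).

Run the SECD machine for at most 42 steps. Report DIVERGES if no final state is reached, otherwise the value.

Answer: 6

Execution trace:
[0] ⟨S=∅; E=∅; C=[((λz. (if0 (z * -2) then (if0 z then 6 else 7) else z)) ((1 - -4) - (let z = 1 in 5)))]; D=∅⟩
[1] ⟨S=∅; E=∅; C=[((1 - -4) - (let z = 1 in 5)) :: (λz. (if0 (z * -2) then (if0 z then 6 else 7) else z)) :: AP]; D=∅⟩
[2] ⟨S=∅; E=∅; C=[(1 - -4) :: (let z = 1 in 5) :: PRIM2(sub) :: (λz. (if0 (z * -2) then (if0 z then 6 else 7) else z)) :: AP]; D=∅⟩
[3] ⟨S=∅; E=∅; C=[1 :: -4 :: PRIM2(sub) :: (let z = 1 in 5) :: PRIM2(sub) :: (λz. (if0 (z * -2) then (if0 z then 6 else 7) else z)) :: AP]; D=∅⟩
[4] ⟨S=[1]; E=∅; C=[-4 :: PRIM2(sub) :: (let z = 1 in 5) :: PRIM2(sub) :: (λz. (if0 (z * -2) then (if0 z then 6 else 7) else z)) :: AP]; D=∅⟩
[5] ⟨S=[-4 :: 1]; E=∅; C=[PRIM2(sub) :: (let z = 1 in 5) :: PRIM2(sub) :: (λz. (if0 (z * -2) then (if0 z then 6 else 7) else z)) :: AP]; D=∅⟩
[6] ⟨S=[5]; E=∅; C=[(let z = 1 in 5) :: PRIM2(sub) :: (λz. (if0 (z * -2) then (if0 z then 6 else 7) else z)) :: AP]; D=∅⟩
[7] ⟨S=[5]; E=∅; C=[1 :: (λz. 5) :: AP :: PRIM2(sub) :: (λz. (if0 (z * -2) then (if0 z then 6 else 7) else z)) :: AP]; D=∅⟩
[8] ⟨S=[1 :: 5]; E=∅; C=[(λz. 5) :: AP :: PRIM2(sub) :: (λz. (if0 (z * -2) then (if0 z then 6 else 7) else z)) :: AP]; D=∅⟩
[9] ⟨S=[clo(λz. 5, ∅) :: 1 :: 5]; E=∅; C=[AP :: PRIM2(sub) :: (λz. (if0 (z * -2) then (if0 z then 6 else 7) else z)) :: AP]; D=∅⟩
[10] ⟨S=∅; E={z↦1}; C=[5]; D=[([5], ∅, [PRIM2(sub) :: (λz. (if0 (z * -2) then (if0 z then 6 else 7) else z)) :: AP])]⟩
[11] ⟨S=[5]; E={z↦1}; C=∅; D=[([5], ∅, [PRIM2(sub) :: (λz. (if0 (z * -2) then (if0 z then 6 else 7) else z)) :: AP])]⟩
[12] ⟨S=[5 :: 5]; E=∅; C=[PRIM2(sub) :: (λz. (if0 (z * -2) then (if0 z then 6 else 7) else z)) :: AP]; D=∅⟩
[13] ⟨S=[0]; E=∅; C=[(λz. (if0 (z * -2) then (if0 z then 6 else 7) else z)) :: AP]; D=∅⟩
[14] ⟨S=[clo(λz. (if0 (z * -2) then (if0 z then 6 else 7) else z), ∅) :: 0]; E=∅; C=[AP]; D=∅⟩
[15] ⟨S=∅; E={z↦0}; C=[(if0 (z * -2) then (if0 z then 6 else 7) else z)]; D=[(∅, ∅, ∅)]⟩
[16] ⟨S=∅; E={z↦0}; C=[(z * -2) :: SEL]; D=[(∅, ∅, ∅)]⟩
[17] ⟨S=∅; E={z↦0}; C=[z :: -2 :: PRIM2(mul) :: SEL]; D=[(∅, ∅, ∅)]⟩
[18] ⟨S=[0]; E={z↦0}; C=[-2 :: PRIM2(mul) :: SEL]; D=[(∅, ∅, ∅)]⟩
[19] ⟨S=[-2 :: 0]; E={z↦0}; C=[PRIM2(mul) :: SEL]; D=[(∅, ∅, ∅)]⟩
[20] ⟨S=[0]; E={z↦0}; C=[SEL]; D=[(∅, ∅, ∅)]⟩
[21] ⟨S=∅; E={z↦0}; C=[(if0 z then 6 else 7)]; D=[(∅, ∅, ∅)]⟩
[22] ⟨S=∅; E={z↦0}; C=[z :: SEL]; D=[(∅, ∅, ∅)]⟩
[23] ⟨S=[0]; E={z↦0}; C=[SEL]; D=[(∅, ∅, ∅)]⟩
[24] ⟨S=∅; E={z↦0}; C=[6]; D=[(∅, ∅, ∅)]⟩
[25] ⟨S=[6]; E={z↦0}; C=∅; D=[(∅, ∅, ∅)]⟩
[26] ⟨S=[6]; E=∅; C=∅; D=∅⟩
→ final value 6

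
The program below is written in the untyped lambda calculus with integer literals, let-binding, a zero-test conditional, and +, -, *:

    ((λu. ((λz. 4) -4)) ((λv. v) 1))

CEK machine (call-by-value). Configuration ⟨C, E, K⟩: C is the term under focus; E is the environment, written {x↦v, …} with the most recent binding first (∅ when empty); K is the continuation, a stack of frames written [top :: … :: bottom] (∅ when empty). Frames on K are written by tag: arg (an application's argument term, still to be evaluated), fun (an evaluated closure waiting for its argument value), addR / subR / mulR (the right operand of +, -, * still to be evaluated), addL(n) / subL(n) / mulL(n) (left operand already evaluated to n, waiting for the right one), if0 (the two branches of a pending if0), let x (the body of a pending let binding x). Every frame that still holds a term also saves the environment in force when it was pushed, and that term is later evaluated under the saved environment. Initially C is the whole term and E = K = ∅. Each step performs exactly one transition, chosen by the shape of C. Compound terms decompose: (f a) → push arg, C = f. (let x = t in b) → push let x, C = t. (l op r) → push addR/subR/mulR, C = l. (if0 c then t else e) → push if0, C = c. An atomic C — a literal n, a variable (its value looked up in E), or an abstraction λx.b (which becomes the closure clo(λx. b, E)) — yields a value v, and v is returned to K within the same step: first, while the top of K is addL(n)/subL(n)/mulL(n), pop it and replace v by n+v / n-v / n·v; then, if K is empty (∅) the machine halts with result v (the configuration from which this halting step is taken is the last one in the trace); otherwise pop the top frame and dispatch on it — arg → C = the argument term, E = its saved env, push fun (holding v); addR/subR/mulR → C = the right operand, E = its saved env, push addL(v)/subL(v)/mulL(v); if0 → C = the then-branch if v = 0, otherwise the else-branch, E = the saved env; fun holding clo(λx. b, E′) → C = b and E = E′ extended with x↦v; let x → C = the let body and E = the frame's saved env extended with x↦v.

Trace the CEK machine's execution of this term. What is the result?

step 0: ⟨C=((λu. ((λz. 4) -4)) ((λv. v) 1)); E=∅; K=∅⟩
step 1: ⟨C=(λu. ((λz. 4) -4)); E=∅; K=[arg]⟩
step 2: ⟨C=((λv. v) 1); E=∅; K=[fun]⟩
step 3: ⟨C=(λv. v); E=∅; K=[arg :: fun]⟩
step 4: ⟨C=1; E=∅; K=[fun :: fun]⟩
step 5: ⟨C=v; E={v↦1}; K=[fun]⟩
step 6: ⟨C=((λz. 4) -4); E={u↦1}; K=∅⟩
step 7: ⟨C=(λz. 4); E={u↦1}; K=[arg]⟩
step 8: ⟨C=-4; E={u↦1}; K=[fun]⟩
step 9: ⟨C=4; E={z↦-4, u↦1}; K=∅⟩
→ final value 4

Answer: 4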